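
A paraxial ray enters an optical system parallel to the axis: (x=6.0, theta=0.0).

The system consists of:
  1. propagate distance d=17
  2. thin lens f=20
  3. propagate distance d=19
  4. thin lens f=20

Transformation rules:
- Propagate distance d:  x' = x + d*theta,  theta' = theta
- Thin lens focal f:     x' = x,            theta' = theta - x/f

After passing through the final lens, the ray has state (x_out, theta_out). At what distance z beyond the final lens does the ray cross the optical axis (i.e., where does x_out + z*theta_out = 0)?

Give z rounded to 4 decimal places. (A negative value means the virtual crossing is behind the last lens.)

Answer: 0.9524

Derivation:
Initial: x=6.0000 theta=0.0000
After 1 (propagate distance d=17): x=6.0000 theta=0.0000
After 2 (thin lens f=20): x=6.0000 theta=-0.3000
After 3 (propagate distance d=19): x=0.3000 theta=-0.3000
After 4 (thin lens f=20): x=0.3000 theta=-0.3150
z_focus = -x_out/theta_out = -(0.3000)/(-0.3150) = 20/21 ≈ 0.9524
Rounded to 4 decimal places: z = 0.9524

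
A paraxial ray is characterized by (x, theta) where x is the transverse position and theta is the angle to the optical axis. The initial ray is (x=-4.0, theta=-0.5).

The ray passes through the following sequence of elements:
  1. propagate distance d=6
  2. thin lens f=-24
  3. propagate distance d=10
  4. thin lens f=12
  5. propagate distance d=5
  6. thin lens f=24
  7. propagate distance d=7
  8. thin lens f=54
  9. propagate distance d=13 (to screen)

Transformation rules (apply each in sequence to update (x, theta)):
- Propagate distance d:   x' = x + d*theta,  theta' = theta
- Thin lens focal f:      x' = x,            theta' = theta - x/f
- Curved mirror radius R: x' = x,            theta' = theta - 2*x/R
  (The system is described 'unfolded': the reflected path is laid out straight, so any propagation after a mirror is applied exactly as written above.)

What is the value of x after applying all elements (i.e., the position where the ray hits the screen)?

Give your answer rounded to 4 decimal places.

Initial: x=-4.0000 theta=-0.5000
After 1 (propagate distance d=6): x=-7.0000 theta=-0.5000
After 2 (thin lens f=-24): x=-7.0000 theta=-19/24 (≈-0.7917)
After 3 (propagate distance d=10): x=-179/12 (≈-14.9167) theta=-19/24 (≈-0.7917)
After 4 (thin lens f=12): x=-179/12 (≈-14.9167) theta=65/144 (≈0.4514)
After 5 (propagate distance d=5): x=-1823/144 (≈-12.6597) theta=65/144 (≈0.4514)
After 6 (thin lens f=24): x=-1823/144 (≈-12.6597) theta=3383/3456 (≈0.9789)
After 7 (propagate distance d=7): x=-20071/3456 (≈-5.8076) theta=3383/3456 (≈0.9789)
After 8 (thin lens f=54): x=-20071/3456 (≈-5.8076) theta=202753/186624 (≈1.0864)
After 9 (propagate distance d=13 (to screen)): x=1551955/186624 (≈8.3159) theta=202753/186624 (≈1.0864)
Rounded to 4 decimal places: x = 8.3159

Answer: 8.3159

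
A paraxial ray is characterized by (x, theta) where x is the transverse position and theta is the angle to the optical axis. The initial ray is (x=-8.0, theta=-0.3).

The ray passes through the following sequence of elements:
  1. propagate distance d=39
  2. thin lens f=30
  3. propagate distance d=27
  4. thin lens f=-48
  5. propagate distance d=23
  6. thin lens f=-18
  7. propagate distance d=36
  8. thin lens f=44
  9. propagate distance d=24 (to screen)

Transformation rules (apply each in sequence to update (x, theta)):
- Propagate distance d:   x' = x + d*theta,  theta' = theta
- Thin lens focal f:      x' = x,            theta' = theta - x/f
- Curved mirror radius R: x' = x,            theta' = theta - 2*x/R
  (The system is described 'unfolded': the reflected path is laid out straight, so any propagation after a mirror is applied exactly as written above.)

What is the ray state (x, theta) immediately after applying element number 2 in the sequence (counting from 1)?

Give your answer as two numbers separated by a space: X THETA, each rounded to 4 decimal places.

Initial: x=-8.0000 theta=-0.3000
After 1 (propagate distance d=39): x=-19.7000 theta=-0.3000
After 2 (thin lens f=30): x=-19.7000 theta=107/300 (≈0.3567)
Rounded to 4 decimal places: x = -19.7000, theta = 0.3567

Answer: -19.7000 0.3567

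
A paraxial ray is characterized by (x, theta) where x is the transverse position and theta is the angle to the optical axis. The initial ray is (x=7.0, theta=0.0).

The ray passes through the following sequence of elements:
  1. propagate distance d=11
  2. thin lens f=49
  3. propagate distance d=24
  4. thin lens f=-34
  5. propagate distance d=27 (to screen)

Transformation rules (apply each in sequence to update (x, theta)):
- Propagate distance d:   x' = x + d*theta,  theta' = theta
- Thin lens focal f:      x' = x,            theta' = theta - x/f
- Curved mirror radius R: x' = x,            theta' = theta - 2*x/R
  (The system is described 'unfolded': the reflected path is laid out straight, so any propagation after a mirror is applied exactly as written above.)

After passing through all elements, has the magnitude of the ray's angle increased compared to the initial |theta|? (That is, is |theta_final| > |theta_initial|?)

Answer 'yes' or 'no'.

Initial: x=7.0000 theta=0.0000
After 1 (propagate distance d=11): x=7.0000 theta=0.0000
After 2 (thin lens f=49): x=7.0000 theta=-1/7 (≈-0.1429)
After 3 (propagate distance d=24): x=25/7 (≈3.5714) theta=-1/7 (≈-0.1429)
After 4 (thin lens f=-34): x=25/7 (≈3.5714) theta=-9/238 (≈-0.0378)
After 5 (propagate distance d=27 (to screen)): x=607/238 (≈2.5504) theta=-9/238 (≈-0.0378)
|theta_initial|=0.0000 |theta_final|=9/238 (≈0.0378) -> increased

Answer: yes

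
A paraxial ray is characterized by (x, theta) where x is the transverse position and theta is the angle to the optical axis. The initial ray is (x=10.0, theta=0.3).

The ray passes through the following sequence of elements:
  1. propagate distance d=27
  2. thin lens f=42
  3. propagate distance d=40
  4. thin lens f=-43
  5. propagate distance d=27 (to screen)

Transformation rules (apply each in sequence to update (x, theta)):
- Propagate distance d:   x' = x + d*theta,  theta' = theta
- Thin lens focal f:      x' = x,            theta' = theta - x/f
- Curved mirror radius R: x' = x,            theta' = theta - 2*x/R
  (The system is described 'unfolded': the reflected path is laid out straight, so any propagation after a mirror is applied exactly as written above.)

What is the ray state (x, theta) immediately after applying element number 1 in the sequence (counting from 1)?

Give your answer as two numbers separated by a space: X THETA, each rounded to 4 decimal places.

Initial: x=10.0000 theta=0.3000
After 1 (propagate distance d=27): x=18.1000 theta=0.3000
Rounded to 4 decimal places: x = 18.1000, theta = 0.3000

Answer: 18.1000 0.3000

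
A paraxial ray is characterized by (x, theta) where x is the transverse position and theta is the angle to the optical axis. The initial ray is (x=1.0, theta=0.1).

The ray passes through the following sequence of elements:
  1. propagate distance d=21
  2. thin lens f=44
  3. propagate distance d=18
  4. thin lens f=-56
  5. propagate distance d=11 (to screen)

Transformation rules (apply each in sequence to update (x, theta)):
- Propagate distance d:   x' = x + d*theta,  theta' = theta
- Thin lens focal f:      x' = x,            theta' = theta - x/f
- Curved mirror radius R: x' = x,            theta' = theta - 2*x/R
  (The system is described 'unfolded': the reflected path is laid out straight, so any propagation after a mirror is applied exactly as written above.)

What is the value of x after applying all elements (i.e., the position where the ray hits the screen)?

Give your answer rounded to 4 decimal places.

Answer: 4.6702

Derivation:
Initial: x=1.0000 theta=0.1000
After 1 (propagate distance d=21): x=3.1000 theta=0.1000
After 2 (thin lens f=44): x=3.1000 theta=13/440 (≈0.0295)
After 3 (propagate distance d=18): x=799/220 (≈3.6318) theta=13/440 (≈0.0295)
After 4 (thin lens f=-56): x=799/220 (≈3.6318) theta=1163/12320 (≈0.0944)
After 5 (propagate distance d=11 (to screen)): x=57537/12320 (≈4.6702) theta=1163/12320 (≈0.0944)
Rounded to 4 decimal places: x = 4.6702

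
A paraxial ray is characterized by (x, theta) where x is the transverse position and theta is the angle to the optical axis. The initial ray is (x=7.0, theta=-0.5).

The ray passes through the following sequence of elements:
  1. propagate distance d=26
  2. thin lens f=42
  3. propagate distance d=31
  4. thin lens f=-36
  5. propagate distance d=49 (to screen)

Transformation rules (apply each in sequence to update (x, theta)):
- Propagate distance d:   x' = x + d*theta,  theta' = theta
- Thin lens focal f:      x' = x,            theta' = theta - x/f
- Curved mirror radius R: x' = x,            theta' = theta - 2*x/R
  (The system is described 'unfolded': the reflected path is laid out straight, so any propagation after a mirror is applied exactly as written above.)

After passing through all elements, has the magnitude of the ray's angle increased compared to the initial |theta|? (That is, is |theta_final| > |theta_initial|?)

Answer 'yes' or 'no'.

Initial: x=7.0000 theta=-0.5000
After 1 (propagate distance d=26): x=-6.0000 theta=-0.5000
After 2 (thin lens f=42): x=-6.0000 theta=-5/14 (≈-0.3571)
After 3 (propagate distance d=31): x=-239/14 (≈-17.0714) theta=-5/14 (≈-0.3571)
After 4 (thin lens f=-36): x=-239/14 (≈-17.0714) theta=-419/504 (≈-0.8313)
After 5 (propagate distance d=49 (to screen)): x=-29135/504 (≈-57.8075) theta=-419/504 (≈-0.8313)
|theta_initial|=0.5000 |theta_final|=419/504 (≈0.8313) -> increased

Answer: yes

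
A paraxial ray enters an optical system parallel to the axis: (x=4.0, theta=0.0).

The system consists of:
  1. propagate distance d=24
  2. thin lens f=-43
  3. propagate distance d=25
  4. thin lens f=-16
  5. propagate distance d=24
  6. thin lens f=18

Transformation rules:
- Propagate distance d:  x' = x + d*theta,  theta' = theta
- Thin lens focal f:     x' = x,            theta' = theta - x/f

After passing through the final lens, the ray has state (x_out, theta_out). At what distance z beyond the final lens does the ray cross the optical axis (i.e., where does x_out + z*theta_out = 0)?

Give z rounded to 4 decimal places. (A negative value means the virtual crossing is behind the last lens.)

Initial: x=4.0000 theta=0.0000
After 1 (propagate distance d=24): x=4.0000 theta=0.0000
After 2 (thin lens f=-43): x=4.0000 theta=4/43 (≈0.0930)
After 3 (propagate distance d=25): x=272/43 (≈6.3256) theta=4/43 (≈0.0930)
After 4 (thin lens f=-16): x=272/43 (≈6.3256) theta=21/43 (≈0.4884)
After 5 (propagate distance d=24): x=776/43 (≈18.0465) theta=21/43 (≈0.4884)
After 6 (thin lens f=18): x=776/43 (≈18.0465) theta=-199/387 (≈-0.5142)
z_focus = -x_out/theta_out = -(776/43)/(-199/387) = 6984/199 ≈ 35.0955
Rounded to 4 decimal places: z = 35.0955

Answer: 35.0955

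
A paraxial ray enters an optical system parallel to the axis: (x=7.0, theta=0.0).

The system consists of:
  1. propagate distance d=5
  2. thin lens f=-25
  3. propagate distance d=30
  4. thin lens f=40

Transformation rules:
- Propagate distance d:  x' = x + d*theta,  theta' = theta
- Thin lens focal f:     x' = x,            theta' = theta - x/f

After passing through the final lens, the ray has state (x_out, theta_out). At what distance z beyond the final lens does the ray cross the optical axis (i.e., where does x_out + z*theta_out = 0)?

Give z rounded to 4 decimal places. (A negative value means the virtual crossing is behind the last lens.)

Answer: 146.6667

Derivation:
Initial: x=7.0000 theta=0.0000
After 1 (propagate distance d=5): x=7.0000 theta=0.0000
After 2 (thin lens f=-25): x=7.0000 theta=0.2800
After 3 (propagate distance d=30): x=15.4000 theta=0.2800
After 4 (thin lens f=40): x=15.4000 theta=-0.1050
z_focus = -x_out/theta_out = -(15.4000)/(-0.1050) = 440/3 ≈ 146.6667
Rounded to 4 decimal places: z = 146.6667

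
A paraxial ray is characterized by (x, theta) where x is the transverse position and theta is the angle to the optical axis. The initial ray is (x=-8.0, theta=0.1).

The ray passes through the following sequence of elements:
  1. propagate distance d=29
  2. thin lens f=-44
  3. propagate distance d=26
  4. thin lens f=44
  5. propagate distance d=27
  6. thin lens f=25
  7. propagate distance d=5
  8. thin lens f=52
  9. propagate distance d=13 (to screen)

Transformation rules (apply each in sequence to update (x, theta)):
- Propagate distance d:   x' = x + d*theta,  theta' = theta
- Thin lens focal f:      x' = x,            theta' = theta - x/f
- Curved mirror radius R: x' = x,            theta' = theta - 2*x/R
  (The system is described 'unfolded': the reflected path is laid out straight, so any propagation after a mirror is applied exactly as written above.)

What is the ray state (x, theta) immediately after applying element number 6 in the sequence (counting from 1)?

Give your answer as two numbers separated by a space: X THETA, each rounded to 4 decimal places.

Answer: -2.5598 0.2118

Derivation:
Initial: x=-8.0000 theta=0.1000
After 1 (propagate distance d=29): x=-5.1000 theta=0.1000
After 2 (thin lens f=-44): x=-5.1000 theta=-7/440 (≈-0.0159)
After 3 (propagate distance d=26): x=-1213/220 (≈-5.5136) theta=-7/440 (≈-0.0159)
After 4 (thin lens f=44): x=-1213/220 (≈-5.5136) theta=1059/9680 (≈0.1094)
After 5 (propagate distance d=27): x=-24779/9680 (≈-2.5598) theta=1059/9680 (≈0.1094)
After 6 (thin lens f=25): x=-24779/9680 (≈-2.5598) theta=25627/121000 (≈0.2118)
Rounded to 4 decimal places: x = -2.5598, theta = 0.2118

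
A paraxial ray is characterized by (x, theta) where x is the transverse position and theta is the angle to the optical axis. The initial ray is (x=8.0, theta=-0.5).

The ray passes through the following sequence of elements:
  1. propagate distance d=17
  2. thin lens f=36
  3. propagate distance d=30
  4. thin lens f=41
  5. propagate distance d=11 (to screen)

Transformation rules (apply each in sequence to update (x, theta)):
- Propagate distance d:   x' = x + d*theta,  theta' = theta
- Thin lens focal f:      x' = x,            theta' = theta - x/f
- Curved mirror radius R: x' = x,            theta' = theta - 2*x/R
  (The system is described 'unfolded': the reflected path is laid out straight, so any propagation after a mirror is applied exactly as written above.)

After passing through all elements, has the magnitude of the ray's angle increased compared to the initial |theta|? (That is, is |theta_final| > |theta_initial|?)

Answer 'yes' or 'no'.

Answer: no

Derivation:
Initial: x=8.0000 theta=-0.5000
After 1 (propagate distance d=17): x=-0.5000 theta=-0.5000
After 2 (thin lens f=36): x=-0.5000 theta=-35/72 (≈-0.4861)
After 3 (propagate distance d=30): x=-181/12 (≈-15.0833) theta=-35/72 (≈-0.4861)
After 4 (thin lens f=41): x=-181/12 (≈-15.0833) theta=-349/2952 (≈-0.1182)
After 5 (propagate distance d=11 (to screen)): x=-48365/2952 (≈-16.3838) theta=-349/2952 (≈-0.1182)
|theta_initial|=0.5000 |theta_final|=349/2952 (≈0.1182) -> not increased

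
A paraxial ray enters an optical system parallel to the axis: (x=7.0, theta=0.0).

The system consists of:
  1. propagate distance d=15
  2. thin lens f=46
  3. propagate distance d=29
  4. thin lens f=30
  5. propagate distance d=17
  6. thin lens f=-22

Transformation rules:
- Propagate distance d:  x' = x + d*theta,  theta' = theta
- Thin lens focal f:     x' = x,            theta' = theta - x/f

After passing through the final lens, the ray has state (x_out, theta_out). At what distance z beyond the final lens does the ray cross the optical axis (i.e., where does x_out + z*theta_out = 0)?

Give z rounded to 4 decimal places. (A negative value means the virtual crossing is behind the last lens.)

Initial: x=7.0000 theta=0.0000
After 1 (propagate distance d=15): x=7.0000 theta=0.0000
After 2 (thin lens f=46): x=7.0000 theta=-7/46 (≈-0.1522)
After 3 (propagate distance d=29): x=119/46 (≈2.5870) theta=-7/46 (≈-0.1522)
After 4 (thin lens f=30): x=119/46 (≈2.5870) theta=-329/1380 (≈-0.2384)
After 5 (propagate distance d=17): x=-2023/1380 (≈-1.4659) theta=-329/1380 (≈-0.2384)
After 6 (thin lens f=-22): x=-2023/1380 (≈-1.4659) theta=-3087/10120 (≈-0.3050)
z_focus = -x_out/theta_out = -(-2023/1380)/(-3087/10120) = -6358/1323 ≈ -4.8057
Rounded to 4 decimal places: z = -4.8057

Answer: -4.8057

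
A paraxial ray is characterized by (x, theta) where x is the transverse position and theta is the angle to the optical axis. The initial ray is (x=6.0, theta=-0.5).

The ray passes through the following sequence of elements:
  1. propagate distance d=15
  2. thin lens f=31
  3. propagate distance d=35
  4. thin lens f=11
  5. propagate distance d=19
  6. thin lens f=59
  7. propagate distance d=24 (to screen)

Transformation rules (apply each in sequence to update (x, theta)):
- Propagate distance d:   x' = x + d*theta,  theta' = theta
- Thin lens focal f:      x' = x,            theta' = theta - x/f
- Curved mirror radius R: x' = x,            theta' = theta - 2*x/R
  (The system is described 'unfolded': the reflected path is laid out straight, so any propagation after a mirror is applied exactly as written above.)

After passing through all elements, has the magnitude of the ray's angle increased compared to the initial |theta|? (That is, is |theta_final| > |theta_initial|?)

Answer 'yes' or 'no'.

Initial: x=6.0000 theta=-0.5000
After 1 (propagate distance d=15): x=-1.5000 theta=-0.5000
After 2 (thin lens f=31): x=-1.5000 theta=-14/31 (≈-0.4516)
After 3 (propagate distance d=35): x=-1073/62 (≈-17.3065) theta=-14/31 (≈-0.4516)
After 4 (thin lens f=11): x=-1073/62 (≈-17.3065) theta=765/682 (≈1.1217)
After 5 (propagate distance d=19): x=1366/341 (≈4.0059) theta=765/682 (≈1.1217)
After 6 (thin lens f=59): x=1366/341 (≈4.0059) theta=42403/40238 (≈1.0538)
After 7 (propagate distance d=24 (to screen)): x=589430/20119 (≈29.2972) theta=42403/40238 (≈1.0538)
|theta_initial|=0.5000 |theta_final|=42403/40238 (≈1.0538) -> increased

Answer: yes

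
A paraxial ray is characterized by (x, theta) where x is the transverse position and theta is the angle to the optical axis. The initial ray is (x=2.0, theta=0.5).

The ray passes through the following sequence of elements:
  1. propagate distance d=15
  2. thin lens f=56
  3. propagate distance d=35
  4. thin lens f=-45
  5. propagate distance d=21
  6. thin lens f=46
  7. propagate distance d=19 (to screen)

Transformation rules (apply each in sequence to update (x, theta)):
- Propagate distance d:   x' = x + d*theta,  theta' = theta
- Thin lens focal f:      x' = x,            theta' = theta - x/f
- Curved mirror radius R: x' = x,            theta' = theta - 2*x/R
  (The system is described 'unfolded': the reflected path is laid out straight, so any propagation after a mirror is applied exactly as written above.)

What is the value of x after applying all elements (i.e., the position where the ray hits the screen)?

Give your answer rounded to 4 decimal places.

Initial: x=2.0000 theta=0.5000
After 1 (propagate distance d=15): x=9.5000 theta=0.5000
After 2 (thin lens f=56): x=9.5000 theta=37/112 (≈0.3304)
After 3 (propagate distance d=35): x=21.0625 theta=37/112 (≈0.3304)
After 4 (thin lens f=-45): x=21.0625 theta=503/630 (≈0.7984)
After 5 (propagate distance d=21): x=9079/240 (≈37.8292) theta=503/630 (≈0.7984)
After 6 (thin lens f=46): x=9079/240 (≈37.8292) theta=-1111/46368 (≈-0.0240)
After 7 (propagate distance d=19 (to screen)): x=8664769/231840 (≈37.3739) theta=-1111/46368 (≈-0.0240)
Rounded to 4 decimal places: x = 37.3739

Answer: 37.3739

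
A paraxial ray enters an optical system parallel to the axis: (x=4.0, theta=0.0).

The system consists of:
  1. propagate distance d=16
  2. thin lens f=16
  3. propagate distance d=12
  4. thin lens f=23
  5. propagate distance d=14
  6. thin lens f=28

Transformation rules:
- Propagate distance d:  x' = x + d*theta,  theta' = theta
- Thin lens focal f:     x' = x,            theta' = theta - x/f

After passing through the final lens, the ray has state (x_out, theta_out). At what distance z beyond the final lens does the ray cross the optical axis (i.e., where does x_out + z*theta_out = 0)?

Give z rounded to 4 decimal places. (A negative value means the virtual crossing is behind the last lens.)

Answer: -17.0383

Derivation:
Initial: x=4.0000 theta=0.0000
After 1 (propagate distance d=16): x=4.0000 theta=0.0000
After 2 (thin lens f=16): x=4.0000 theta=-0.2500
After 3 (propagate distance d=12): x=1.0000 theta=-0.2500
After 4 (thin lens f=23): x=1.0000 theta=-27/92 (≈-0.2935)
After 5 (propagate distance d=14): x=-143/46 (≈-3.1087) theta=-27/92 (≈-0.2935)
After 6 (thin lens f=28): x=-143/46 (≈-3.1087) theta=-235/1288 (≈-0.1825)
z_focus = -x_out/theta_out = -(-143/46)/(-235/1288) = -4004/235 ≈ -17.0383
Rounded to 4 decimal places: z = -17.0383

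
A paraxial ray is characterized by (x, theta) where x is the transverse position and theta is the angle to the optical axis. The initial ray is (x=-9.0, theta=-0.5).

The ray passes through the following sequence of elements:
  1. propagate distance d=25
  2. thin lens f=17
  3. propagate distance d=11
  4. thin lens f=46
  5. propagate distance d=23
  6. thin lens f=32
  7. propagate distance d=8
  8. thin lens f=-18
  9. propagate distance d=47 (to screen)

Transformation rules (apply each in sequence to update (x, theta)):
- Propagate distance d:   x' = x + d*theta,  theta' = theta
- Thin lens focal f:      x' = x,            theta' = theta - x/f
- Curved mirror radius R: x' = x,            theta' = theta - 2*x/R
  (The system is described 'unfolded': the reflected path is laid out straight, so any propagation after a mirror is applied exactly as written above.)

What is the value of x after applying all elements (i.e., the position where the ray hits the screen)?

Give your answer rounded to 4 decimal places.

Answer: 93.3152

Derivation:
Initial: x=-9.0000 theta=-0.5000
After 1 (propagate distance d=25): x=-21.5000 theta=-0.5000
After 2 (thin lens f=17): x=-21.5000 theta=13/17 (≈0.7647)
After 3 (propagate distance d=11): x=-445/34 (≈-13.0882) theta=13/17 (≈0.7647)
After 4 (thin lens f=46): x=-445/34 (≈-13.0882) theta=1641/1564 (≈1.0492)
After 5 (propagate distance d=23): x=751/68 (≈11.0441) theta=1641/1564 (≈1.0492)
After 6 (thin lens f=32): x=751/68 (≈11.0441) theta=35239/50048 (≈0.7041)
After 7 (propagate distance d=8): x=104331/6256 (≈16.6770) theta=35239/50048 (≈0.7041)
After 8 (thin lens f=-18): x=104331/6256 (≈16.6770) theta=244825/150144 (≈1.6306)
After 9 (propagate distance d=47 (to screen)): x=14010719/150144 (≈93.3152) theta=244825/150144 (≈1.6306)
Rounded to 4 decimal places: x = 93.3152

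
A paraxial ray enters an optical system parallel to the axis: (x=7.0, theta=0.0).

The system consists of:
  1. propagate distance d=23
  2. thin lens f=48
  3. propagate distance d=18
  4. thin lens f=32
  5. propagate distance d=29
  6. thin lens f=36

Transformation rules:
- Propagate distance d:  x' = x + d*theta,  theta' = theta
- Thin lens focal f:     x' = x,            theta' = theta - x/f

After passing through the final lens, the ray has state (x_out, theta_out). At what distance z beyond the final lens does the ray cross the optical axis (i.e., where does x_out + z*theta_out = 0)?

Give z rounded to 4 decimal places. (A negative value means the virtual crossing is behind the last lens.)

Initial: x=7.0000 theta=0.0000
After 1 (propagate distance d=23): x=7.0000 theta=0.0000
After 2 (thin lens f=48): x=7.0000 theta=-7/48 (≈-0.1458)
After 3 (propagate distance d=18): x=4.3750 theta=-7/48 (≈-0.1458)
After 4 (thin lens f=32): x=4.3750 theta=-217/768 (≈-0.2826)
After 5 (propagate distance d=29): x=-2933/768 (≈-3.8190) theta=-217/768 (≈-0.2826)
After 6 (thin lens f=36): x=-2933/768 (≈-3.8190) theta=-4879/27648 (≈-0.1765)
z_focus = -x_out/theta_out = -(-2933/768)/(-4879/27648) = -15084/697 ≈ -21.6413
Rounded to 4 decimal places: z = -21.6413

Answer: -21.6413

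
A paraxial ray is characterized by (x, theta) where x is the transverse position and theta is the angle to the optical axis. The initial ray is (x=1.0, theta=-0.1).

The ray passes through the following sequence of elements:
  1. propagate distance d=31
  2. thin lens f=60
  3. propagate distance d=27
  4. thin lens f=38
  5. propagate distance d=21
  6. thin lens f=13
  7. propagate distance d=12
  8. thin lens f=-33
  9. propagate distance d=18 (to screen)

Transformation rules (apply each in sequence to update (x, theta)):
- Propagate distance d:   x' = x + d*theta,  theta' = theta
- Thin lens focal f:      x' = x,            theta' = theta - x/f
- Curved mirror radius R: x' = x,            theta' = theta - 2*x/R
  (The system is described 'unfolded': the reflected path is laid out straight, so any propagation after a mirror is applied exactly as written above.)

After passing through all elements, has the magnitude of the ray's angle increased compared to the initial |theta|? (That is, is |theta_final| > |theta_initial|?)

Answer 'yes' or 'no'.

Answer: yes

Derivation:
Initial: x=1.0000 theta=-0.1000
After 1 (propagate distance d=31): x=-2.1000 theta=-0.1000
After 2 (thin lens f=60): x=-2.1000 theta=-0.0650
After 3 (propagate distance d=27): x=-3.8550 theta=-0.0650
After 4 (thin lens f=38): x=-3.8550 theta=277/7600 (≈0.0364)
After 5 (propagate distance d=21): x=-23481/7600 (≈-3.0896) theta=277/7600 (≈0.0364)
After 6 (thin lens f=13): x=-23481/7600 (≈-3.0896) theta=13541/49400 (≈0.2741)
After 7 (propagate distance d=12): x=19731/98800 (≈0.1997) theta=13541/49400 (≈0.2741)
After 8 (thin lens f=-33): x=19731/98800 (≈0.1997) theta=304479/1086800 (≈0.2802)
After 9 (propagate distance d=18 (to screen)): x=299877/57200 (≈5.2426) theta=304479/1086800 (≈0.2802)
|theta_initial|=0.1000 |theta_final|=304479/1086800 (≈0.2802) -> increased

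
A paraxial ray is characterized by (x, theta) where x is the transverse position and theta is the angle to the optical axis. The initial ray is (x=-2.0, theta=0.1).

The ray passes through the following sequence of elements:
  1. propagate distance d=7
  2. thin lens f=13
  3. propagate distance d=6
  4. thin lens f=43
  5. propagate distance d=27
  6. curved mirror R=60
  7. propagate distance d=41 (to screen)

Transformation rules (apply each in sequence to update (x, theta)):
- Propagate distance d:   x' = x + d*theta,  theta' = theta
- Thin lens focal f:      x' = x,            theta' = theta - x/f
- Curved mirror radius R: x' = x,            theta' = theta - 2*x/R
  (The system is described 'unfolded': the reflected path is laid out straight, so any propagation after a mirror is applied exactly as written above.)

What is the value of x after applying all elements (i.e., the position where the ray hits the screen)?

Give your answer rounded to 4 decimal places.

Initial: x=-2.0000 theta=0.1000
After 1 (propagate distance d=7): x=-1.3000 theta=0.1000
After 2 (thin lens f=13): x=-1.3000 theta=0.2000
After 3 (propagate distance d=6): x=-0.1000 theta=0.2000
After 4 (thin lens f=43): x=-0.1000 theta=87/430 (≈0.2023)
After 5 (propagate distance d=27): x=1153/215 (≈5.3628) theta=87/430 (≈0.2023)
After 6 (curved mirror R=60): x=1153/215 (≈5.3628) theta=76/3225 (≈0.0236)
After 7 (propagate distance d=41 (to screen)): x=20411/3225 (≈6.3290) theta=76/3225 (≈0.0236)
Rounded to 4 decimal places: x = 6.3290

Answer: 6.3290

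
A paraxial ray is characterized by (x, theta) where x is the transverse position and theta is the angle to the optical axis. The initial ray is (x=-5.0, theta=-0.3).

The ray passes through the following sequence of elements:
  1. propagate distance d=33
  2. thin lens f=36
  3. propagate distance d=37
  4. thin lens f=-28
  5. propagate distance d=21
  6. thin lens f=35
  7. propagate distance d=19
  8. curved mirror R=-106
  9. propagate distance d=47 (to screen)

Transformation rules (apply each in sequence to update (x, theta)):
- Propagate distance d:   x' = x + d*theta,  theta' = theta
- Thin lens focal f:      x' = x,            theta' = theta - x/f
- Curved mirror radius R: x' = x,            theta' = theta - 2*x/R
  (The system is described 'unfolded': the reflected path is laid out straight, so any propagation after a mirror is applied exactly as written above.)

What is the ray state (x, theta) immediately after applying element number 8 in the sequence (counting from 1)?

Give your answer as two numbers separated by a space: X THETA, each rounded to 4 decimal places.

Answer: -12.5430 -0.0384

Derivation:
Initial: x=-5.0000 theta=-0.3000
After 1 (propagate distance d=33): x=-14.9000 theta=-0.3000
After 2 (thin lens f=36): x=-14.9000 theta=41/360 (≈0.1139)
After 3 (propagate distance d=37): x=-3847/360 (≈-10.6861) theta=41/360 (≈0.1139)
After 4 (thin lens f=-28): x=-3847/360 (≈-10.6861) theta=-2699/10080 (≈-0.2678)
After 5 (propagate distance d=21): x=-4697/288 (≈-16.3090) theta=-2699/10080 (≈-0.2678)
After 6 (thin lens f=35): x=-4697/288 (≈-16.3090) theta=111/560 (≈0.1982)
After 7 (propagate distance d=19): x=-126433/10080 (≈-12.5430) theta=111/560 (≈0.1982)
After 8 (curved mirror R=-106): x=-126433/10080 (≈-12.5430) theta=-20539/534240 (≈-0.0384)
Rounded to 4 decimal places: x = -12.5430, theta = -0.0384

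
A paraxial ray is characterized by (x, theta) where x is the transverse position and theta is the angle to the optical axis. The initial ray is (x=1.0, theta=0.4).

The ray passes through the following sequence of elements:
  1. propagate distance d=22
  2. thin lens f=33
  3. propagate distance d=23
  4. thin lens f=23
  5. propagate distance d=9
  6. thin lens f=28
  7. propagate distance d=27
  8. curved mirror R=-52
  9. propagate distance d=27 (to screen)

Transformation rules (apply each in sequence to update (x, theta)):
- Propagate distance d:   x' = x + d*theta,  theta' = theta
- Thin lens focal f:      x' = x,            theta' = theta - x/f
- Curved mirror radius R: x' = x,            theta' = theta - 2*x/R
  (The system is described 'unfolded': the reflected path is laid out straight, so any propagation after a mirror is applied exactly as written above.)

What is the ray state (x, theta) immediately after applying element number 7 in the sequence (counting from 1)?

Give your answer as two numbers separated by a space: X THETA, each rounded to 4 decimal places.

Answer: -11.2067 -0.7238

Derivation:
Initial: x=1.0000 theta=0.4000
After 1 (propagate distance d=22): x=9.8000 theta=0.4000
After 2 (thin lens f=33): x=9.8000 theta=17/165 (≈0.1030)
After 3 (propagate distance d=23): x=2008/165 (≈12.1697) theta=17/165 (≈0.1030)
After 4 (thin lens f=23): x=2008/165 (≈12.1697) theta=-49/115 (≈-0.4261)
After 5 (propagate distance d=9): x=31631/3795 (≈8.3349) theta=-49/115 (≈-0.4261)
After 6 (thin lens f=28): x=31631/3795 (≈8.3349) theta=-76907/106260 (≈-0.7238)
After 7 (propagate distance d=27): x=-1190821/106260 (≈-11.2067) theta=-76907/106260 (≈-0.7238)
Rounded to 4 decimal places: x = -11.2067, theta = -0.7238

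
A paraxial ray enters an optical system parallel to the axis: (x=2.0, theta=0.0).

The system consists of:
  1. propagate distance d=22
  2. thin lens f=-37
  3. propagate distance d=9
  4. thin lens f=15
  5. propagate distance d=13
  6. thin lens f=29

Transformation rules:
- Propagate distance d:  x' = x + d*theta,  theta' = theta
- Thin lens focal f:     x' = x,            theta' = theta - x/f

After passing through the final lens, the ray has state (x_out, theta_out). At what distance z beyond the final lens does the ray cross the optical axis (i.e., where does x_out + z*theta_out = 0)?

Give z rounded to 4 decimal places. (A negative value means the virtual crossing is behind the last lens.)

Answer: 7.0177

Derivation:
Initial: x=2.0000 theta=0.0000
After 1 (propagate distance d=22): x=2.0000 theta=0.0000
After 2 (thin lens f=-37): x=2.0000 theta=2/37 (≈0.0541)
After 3 (propagate distance d=9): x=92/37 (≈2.4865) theta=2/37 (≈0.0541)
After 4 (thin lens f=15): x=92/37 (≈2.4865) theta=-62/555 (≈-0.1117)
After 5 (propagate distance d=13): x=574/555 (≈1.0342) theta=-62/555 (≈-0.1117)
After 6 (thin lens f=29): x=574/555 (≈1.0342) theta=-2372/16095 (≈-0.1474)
z_focus = -x_out/theta_out = -(574/555)/(-2372/16095) = 8323/1186 ≈ 7.0177
Rounded to 4 decimal places: z = 7.0177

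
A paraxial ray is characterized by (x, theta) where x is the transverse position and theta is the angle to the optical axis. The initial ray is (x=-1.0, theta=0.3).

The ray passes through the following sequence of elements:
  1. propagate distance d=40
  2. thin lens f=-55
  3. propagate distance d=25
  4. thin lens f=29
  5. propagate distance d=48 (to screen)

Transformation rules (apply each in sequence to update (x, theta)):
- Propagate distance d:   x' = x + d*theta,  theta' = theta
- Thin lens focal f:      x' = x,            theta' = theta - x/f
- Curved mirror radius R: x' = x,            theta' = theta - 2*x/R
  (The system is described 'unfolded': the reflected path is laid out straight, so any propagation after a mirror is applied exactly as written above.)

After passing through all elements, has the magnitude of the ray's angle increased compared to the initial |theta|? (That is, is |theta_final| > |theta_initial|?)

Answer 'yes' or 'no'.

Answer: yes

Derivation:
Initial: x=-1.0000 theta=0.3000
After 1 (propagate distance d=40): x=11.0000 theta=0.3000
After 2 (thin lens f=-55): x=11.0000 theta=0.5000
After 3 (propagate distance d=25): x=23.5000 theta=0.5000
After 4 (thin lens f=29): x=23.5000 theta=-9/29 (≈-0.3103)
After 5 (propagate distance d=48 (to screen)): x=499/58 (≈8.6034) theta=-9/29 (≈-0.3103)
|theta_initial|=0.3000 |theta_final|=9/29 (≈0.3103) -> increased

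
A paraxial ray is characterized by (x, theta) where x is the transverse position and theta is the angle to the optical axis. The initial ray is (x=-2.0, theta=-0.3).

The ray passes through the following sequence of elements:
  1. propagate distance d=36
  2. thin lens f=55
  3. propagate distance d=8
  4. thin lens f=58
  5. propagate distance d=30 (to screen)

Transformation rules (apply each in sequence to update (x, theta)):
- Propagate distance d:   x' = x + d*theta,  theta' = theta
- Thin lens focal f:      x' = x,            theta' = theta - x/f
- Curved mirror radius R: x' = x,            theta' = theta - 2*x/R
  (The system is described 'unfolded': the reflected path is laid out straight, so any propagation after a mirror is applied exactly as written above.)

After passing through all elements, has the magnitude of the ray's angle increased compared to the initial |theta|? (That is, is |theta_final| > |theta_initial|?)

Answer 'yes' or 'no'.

Answer: no

Derivation:
Initial: x=-2.0000 theta=-0.3000
After 1 (propagate distance d=36): x=-12.8000 theta=-0.3000
After 2 (thin lens f=55): x=-12.8000 theta=-37/550 (≈-0.0673)
After 3 (propagate distance d=8): x=-3668/275 (≈-13.3382) theta=-37/550 (≈-0.0673)
After 4 (thin lens f=58): x=-3668/275 (≈-13.3382) theta=519/3190 (≈0.1627)
After 5 (propagate distance d=30 (to screen)): x=-67447/7975 (≈-8.4573) theta=519/3190 (≈0.1627)
|theta_initial|=0.3000 |theta_final|=519/3190 (≈0.1627) -> not increased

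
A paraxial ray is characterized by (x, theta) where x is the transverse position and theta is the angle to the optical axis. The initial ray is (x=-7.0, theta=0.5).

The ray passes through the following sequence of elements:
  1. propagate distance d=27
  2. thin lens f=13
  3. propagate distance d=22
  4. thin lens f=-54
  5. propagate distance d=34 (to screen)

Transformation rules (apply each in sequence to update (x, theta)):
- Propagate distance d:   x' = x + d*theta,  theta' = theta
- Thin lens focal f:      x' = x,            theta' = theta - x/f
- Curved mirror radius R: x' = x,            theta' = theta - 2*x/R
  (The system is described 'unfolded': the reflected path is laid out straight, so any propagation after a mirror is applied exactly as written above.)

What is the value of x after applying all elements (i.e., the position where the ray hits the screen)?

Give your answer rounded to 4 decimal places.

Answer: 10.5926

Derivation:
Initial: x=-7.0000 theta=0.5000
After 1 (propagate distance d=27): x=6.5000 theta=0.5000
After 2 (thin lens f=13): x=6.5000 theta=0.0000
After 3 (propagate distance d=22): x=6.5000 theta=0.0000
After 4 (thin lens f=-54): x=6.5000 theta=13/108 (≈0.1204)
After 5 (propagate distance d=34 (to screen)): x=286/27 (≈10.5926) theta=13/108 (≈0.1204)
Rounded to 4 decimal places: x = 10.5926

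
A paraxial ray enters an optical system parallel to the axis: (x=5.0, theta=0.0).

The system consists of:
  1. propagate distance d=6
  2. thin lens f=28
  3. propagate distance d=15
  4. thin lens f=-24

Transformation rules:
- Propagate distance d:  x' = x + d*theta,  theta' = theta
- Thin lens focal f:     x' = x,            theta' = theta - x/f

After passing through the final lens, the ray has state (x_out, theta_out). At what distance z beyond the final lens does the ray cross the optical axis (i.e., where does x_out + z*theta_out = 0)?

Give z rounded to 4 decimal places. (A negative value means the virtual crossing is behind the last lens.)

Initial: x=5.0000 theta=0.0000
After 1 (propagate distance d=6): x=5.0000 theta=0.0000
After 2 (thin lens f=28): x=5.0000 theta=-5/28 (≈-0.1786)
After 3 (propagate distance d=15): x=65/28 (≈2.3214) theta=-5/28 (≈-0.1786)
After 4 (thin lens f=-24): x=65/28 (≈2.3214) theta=-55/672 (≈-0.0818)
z_focus = -x_out/theta_out = -(65/28)/(-55/672) = 312/11 ≈ 28.3636
Rounded to 4 decimal places: z = 28.3636

Answer: 28.3636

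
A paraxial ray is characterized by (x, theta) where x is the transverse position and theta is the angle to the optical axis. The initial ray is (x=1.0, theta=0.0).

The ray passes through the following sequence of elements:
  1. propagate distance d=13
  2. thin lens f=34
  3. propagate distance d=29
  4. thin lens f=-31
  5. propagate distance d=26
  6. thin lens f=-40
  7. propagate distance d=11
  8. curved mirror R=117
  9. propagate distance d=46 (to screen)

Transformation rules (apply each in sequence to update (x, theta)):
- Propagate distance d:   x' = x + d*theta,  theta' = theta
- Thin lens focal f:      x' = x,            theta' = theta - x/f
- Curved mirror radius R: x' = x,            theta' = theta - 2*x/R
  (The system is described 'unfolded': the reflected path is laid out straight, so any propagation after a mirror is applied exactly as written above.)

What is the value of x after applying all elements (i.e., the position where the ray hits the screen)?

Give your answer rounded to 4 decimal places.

Answer: -1.8958

Derivation:
Initial: x=1.0000 theta=0.0000
After 1 (propagate distance d=13): x=1.0000 theta=0.0000
After 2 (thin lens f=34): x=1.0000 theta=-1/34 (≈-0.0294)
After 3 (propagate distance d=29): x=5/34 (≈0.1471) theta=-1/34 (≈-0.0294)
After 4 (thin lens f=-31): x=5/34 (≈0.1471) theta=-13/527 (≈-0.0247)
After 5 (propagate distance d=26): x=-521/1054 (≈-0.4943) theta=-13/527 (≈-0.0247)
After 6 (thin lens f=-40): x=-521/1054 (≈-0.4943) theta=-1561/42160 (≈-0.0370)
After 7 (propagate distance d=11): x=-38011/42160 (≈-0.9016) theta=-1561/42160 (≈-0.0370)
After 8 (curved mirror R=117): x=-38011/42160 (≈-0.9016) theta=-21323/986544 (≈-0.0216)
After 9 (propagate distance d=46 (to screen)): x=-9351577/4932720 (≈-1.8958) theta=-21323/986544 (≈-0.0216)
Rounded to 4 decimal places: x = -1.8958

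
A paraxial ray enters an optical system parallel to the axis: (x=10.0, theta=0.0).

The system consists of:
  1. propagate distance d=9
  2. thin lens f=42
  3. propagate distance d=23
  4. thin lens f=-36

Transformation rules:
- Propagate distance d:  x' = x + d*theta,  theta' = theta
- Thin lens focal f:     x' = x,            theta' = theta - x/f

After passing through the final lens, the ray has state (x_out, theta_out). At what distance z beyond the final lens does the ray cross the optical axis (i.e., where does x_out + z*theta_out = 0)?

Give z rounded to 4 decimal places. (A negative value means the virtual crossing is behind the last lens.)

Initial: x=10.0000 theta=0.0000
After 1 (propagate distance d=9): x=10.0000 theta=0.0000
After 2 (thin lens f=42): x=10.0000 theta=-5/21 (≈-0.2381)
After 3 (propagate distance d=23): x=95/21 (≈4.5238) theta=-5/21 (≈-0.2381)
After 4 (thin lens f=-36): x=95/21 (≈4.5238) theta=-85/756 (≈-0.1124)
z_focus = -x_out/theta_out = -(95/21)/(-85/756) = 684/17 ≈ 40.2353
Rounded to 4 decimal places: z = 40.2353

Answer: 40.2353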